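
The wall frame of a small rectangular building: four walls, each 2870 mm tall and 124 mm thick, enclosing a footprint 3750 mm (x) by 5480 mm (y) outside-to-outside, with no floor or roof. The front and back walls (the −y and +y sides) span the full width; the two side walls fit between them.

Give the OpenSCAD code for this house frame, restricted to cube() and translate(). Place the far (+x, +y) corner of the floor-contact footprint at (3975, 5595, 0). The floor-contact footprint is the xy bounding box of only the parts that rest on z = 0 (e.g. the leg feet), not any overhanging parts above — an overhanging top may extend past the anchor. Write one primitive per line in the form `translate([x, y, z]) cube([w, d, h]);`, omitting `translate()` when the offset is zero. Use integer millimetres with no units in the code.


translate([225, 115, 0]) cube([3750, 124, 2870]);
translate([225, 5471, 0]) cube([3750, 124, 2870]);
translate([225, 239, 0]) cube([124, 5232, 2870]);
translate([3851, 239, 0]) cube([124, 5232, 2870]);


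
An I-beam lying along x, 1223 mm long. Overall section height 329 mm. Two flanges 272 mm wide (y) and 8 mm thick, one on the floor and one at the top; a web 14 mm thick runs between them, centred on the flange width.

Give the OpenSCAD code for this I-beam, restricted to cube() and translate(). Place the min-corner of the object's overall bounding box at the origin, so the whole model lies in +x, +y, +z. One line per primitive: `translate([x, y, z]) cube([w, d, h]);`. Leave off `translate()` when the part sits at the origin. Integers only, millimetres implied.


cube([1223, 272, 8]);
translate([0, 129, 8]) cube([1223, 14, 313]);
translate([0, 0, 321]) cube([1223, 272, 8]);


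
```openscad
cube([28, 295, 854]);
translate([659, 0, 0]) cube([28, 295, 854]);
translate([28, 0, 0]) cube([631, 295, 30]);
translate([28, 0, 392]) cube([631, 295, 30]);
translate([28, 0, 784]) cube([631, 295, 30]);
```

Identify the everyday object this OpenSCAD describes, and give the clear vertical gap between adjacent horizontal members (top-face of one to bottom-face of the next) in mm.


A bookshelf. The clear shelf gap is 362 mm.

Two tall side panels with 3 horizontal boards between them — a bookshelf. The first two shelf undersides are at z = 0 and z = 392; with shelf thickness 30, the clear gap is 392 − 0 − 30 = 362 mm.


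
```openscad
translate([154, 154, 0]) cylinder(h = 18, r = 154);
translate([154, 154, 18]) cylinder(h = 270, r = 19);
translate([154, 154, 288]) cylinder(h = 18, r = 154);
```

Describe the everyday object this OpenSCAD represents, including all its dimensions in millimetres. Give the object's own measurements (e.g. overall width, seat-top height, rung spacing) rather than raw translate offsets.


A spool: two coaxial disc flanges of radius 154 mm and thickness 18 mm, joined by a core cylinder of radius 19 mm and height 270 mm. The lower flange rests on z = 0 and the three cylinders share a vertical axis.


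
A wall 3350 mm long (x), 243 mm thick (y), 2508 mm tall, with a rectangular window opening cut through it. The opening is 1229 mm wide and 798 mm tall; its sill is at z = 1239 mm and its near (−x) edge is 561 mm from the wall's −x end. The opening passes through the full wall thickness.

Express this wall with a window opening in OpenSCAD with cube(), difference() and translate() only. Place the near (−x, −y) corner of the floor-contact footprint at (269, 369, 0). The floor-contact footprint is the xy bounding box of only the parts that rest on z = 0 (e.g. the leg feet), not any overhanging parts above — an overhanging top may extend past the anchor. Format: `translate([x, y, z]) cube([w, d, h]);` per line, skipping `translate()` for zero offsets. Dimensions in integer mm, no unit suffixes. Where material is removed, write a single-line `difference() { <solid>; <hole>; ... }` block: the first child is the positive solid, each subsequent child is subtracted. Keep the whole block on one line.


difference() { translate([269, 369, 0]) cube([3350, 243, 2508]); translate([830, 369, 1239]) cube([1229, 243, 798]); }


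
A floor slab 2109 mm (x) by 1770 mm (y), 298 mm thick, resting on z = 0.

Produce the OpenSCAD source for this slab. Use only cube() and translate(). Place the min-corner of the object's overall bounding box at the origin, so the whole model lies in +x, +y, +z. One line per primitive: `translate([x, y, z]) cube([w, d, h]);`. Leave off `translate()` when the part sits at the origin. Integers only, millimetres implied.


cube([2109, 1770, 298]);


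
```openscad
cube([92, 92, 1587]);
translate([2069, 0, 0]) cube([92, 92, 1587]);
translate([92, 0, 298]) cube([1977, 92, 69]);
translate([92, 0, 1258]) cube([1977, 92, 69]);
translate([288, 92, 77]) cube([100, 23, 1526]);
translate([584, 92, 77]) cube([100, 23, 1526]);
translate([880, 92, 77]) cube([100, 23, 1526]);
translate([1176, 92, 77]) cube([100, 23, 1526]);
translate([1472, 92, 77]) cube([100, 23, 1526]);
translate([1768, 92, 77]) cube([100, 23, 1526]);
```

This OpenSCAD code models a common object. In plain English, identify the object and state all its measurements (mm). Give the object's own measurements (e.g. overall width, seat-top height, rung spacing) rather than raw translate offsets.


A fence section. Two 92×92 mm posts, 1587 mm tall, stand on the floor with a clear span of 1977 mm between their inner faces. Two horizontal rails of 92×69 mm section span the gap between the posts with their undersides at z = 298 mm and z = 1258 mm, flush with the posts' −y face. 6 pickets, each 100 mm wide, 23 mm thick and 1526 mm tall, are fixed to the +y face of the rails with their bottoms at z = 77 mm, spaced across the span with a 196 mm gap after the −x post and between neighbouring pickets, with 201 mm left before the +x post.


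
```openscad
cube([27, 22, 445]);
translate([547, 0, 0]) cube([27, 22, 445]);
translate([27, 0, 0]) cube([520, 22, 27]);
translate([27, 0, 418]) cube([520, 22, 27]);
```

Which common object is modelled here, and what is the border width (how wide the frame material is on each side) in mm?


A picture frame. The border width is 27 mm.

Four thin pieces enclosing a rectangular opening — a picture frame. The two full-height stiles are 445 mm tall; the top rail sits at z = 418 and is 27 mm tall, so the border above the opening is 445 − 418 = 27 mm, matching the stile x-width.


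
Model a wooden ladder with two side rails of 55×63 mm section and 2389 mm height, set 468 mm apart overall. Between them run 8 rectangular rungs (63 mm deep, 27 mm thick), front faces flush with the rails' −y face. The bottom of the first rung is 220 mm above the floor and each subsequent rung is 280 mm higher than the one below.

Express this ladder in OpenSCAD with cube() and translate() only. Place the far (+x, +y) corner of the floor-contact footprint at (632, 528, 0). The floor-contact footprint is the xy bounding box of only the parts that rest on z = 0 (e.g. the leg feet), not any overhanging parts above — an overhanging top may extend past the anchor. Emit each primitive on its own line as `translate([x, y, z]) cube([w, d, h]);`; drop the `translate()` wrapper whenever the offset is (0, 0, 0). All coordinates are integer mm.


translate([164, 465, 0]) cube([55, 63, 2389]);
translate([577, 465, 0]) cube([55, 63, 2389]);
translate([219, 465, 220]) cube([358, 63, 27]);
translate([219, 465, 500]) cube([358, 63, 27]);
translate([219, 465, 780]) cube([358, 63, 27]);
translate([219, 465, 1060]) cube([358, 63, 27]);
translate([219, 465, 1340]) cube([358, 63, 27]);
translate([219, 465, 1620]) cube([358, 63, 27]);
translate([219, 465, 1900]) cube([358, 63, 27]);
translate([219, 465, 2180]) cube([358, 63, 27]);


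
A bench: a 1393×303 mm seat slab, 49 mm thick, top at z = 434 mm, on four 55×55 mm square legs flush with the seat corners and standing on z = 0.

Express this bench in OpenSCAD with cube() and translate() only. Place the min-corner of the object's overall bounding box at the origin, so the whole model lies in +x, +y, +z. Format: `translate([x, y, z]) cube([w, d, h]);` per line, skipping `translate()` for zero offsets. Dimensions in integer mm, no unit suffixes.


// leg_h = 434 − 49 = 385
translate([0, 0, 385]) cube([1393, 303, 49]);
cube([55, 55, 385]);
translate([0, 248, 0]) cube([55, 55, 385]);
translate([1338, 0, 0]) cube([55, 55, 385]);
translate([1338, 248, 0]) cube([55, 55, 385]);


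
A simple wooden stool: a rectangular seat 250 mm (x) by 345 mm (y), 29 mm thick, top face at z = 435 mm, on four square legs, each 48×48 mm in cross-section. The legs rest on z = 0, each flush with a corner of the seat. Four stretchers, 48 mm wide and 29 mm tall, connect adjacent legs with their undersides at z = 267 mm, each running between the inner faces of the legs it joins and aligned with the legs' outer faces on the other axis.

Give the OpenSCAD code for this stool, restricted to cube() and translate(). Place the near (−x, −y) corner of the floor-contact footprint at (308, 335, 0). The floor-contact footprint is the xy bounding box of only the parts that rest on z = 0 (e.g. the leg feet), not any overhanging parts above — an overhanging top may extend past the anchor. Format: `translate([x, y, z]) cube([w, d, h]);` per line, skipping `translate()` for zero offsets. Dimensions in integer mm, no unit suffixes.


translate([308, 335, 406]) cube([250, 345, 29]);
translate([308, 335, 0]) cube([48, 48, 406]);
translate([510, 335, 0]) cube([48, 48, 406]);
translate([308, 632, 0]) cube([48, 48, 406]);
translate([510, 632, 0]) cube([48, 48, 406]);
translate([356, 335, 267]) cube([154, 48, 29]);
translate([356, 632, 267]) cube([154, 48, 29]);
translate([308, 383, 267]) cube([48, 249, 29]);
translate([510, 383, 267]) cube([48, 249, 29]);


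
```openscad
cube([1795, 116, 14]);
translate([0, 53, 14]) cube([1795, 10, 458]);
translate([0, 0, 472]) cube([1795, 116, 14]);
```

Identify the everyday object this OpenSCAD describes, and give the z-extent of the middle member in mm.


An I-beam. The web height is 458 mm.

Two wide flanges with a thin centred web — an I-beam. Overall 486 mm minus two 14 mm flanges gives a web of 486 − 2·14 = 458 mm.


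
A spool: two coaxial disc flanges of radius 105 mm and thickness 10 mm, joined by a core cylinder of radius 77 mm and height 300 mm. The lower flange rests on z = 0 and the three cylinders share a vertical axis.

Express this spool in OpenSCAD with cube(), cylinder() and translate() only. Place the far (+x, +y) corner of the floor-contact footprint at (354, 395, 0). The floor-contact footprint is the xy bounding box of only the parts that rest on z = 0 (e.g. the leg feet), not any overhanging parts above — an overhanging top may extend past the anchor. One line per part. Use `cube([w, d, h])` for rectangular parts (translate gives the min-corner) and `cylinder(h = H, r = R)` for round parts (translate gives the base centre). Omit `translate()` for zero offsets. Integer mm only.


translate([249, 290, 0]) cylinder(h = 10, r = 105);
translate([249, 290, 10]) cylinder(h = 300, r = 77);
translate([249, 290, 310]) cylinder(h = 10, r = 105);


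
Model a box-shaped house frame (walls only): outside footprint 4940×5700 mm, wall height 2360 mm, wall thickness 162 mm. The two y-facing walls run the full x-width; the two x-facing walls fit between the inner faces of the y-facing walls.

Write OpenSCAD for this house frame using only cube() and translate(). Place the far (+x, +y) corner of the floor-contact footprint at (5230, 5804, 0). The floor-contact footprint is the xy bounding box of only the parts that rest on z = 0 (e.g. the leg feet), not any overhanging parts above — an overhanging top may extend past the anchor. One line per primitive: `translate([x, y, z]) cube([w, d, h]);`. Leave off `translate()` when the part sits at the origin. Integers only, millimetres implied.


translate([290, 104, 0]) cube([4940, 162, 2360]);
translate([290, 5642, 0]) cube([4940, 162, 2360]);
translate([290, 266, 0]) cube([162, 5376, 2360]);
translate([5068, 266, 0]) cube([162, 5376, 2360]);


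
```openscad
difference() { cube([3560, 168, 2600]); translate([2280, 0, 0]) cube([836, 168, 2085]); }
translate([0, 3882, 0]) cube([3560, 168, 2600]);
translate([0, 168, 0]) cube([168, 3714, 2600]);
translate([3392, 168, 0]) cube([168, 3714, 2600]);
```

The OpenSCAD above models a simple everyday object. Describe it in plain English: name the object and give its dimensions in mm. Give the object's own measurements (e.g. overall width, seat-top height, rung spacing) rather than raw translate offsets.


A single room: four walls, each 2600 mm tall and 168 mm thick, enclosing an outside footprint 3560×4050 mm (x × y), no floor or roof. The front and back walls (−y and +y sides) run the full x-width; the side walls fit between their inner faces. A door opening 836 mm wide and 2085 mm tall is cut through the front wall from the floor up, its −x edge 2280 mm from the wall's −x end.


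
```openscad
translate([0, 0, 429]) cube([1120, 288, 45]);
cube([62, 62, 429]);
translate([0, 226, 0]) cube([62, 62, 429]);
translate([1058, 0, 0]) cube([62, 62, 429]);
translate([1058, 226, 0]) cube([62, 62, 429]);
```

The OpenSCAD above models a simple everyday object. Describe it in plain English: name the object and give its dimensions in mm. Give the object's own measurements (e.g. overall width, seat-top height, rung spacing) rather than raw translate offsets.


A bench: a 1120×288 mm seat slab, 45 mm thick, top at z = 474 mm, on four 62×62 mm square legs flush with the seat corners and standing on z = 0.


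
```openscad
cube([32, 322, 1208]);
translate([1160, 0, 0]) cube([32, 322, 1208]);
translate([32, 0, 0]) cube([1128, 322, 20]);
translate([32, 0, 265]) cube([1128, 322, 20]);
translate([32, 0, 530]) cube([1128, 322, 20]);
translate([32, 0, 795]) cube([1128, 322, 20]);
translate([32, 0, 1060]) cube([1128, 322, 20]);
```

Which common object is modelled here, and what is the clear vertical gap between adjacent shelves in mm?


A bookshelf. The clear shelf gap is 245 mm.

Two tall side panels with 5 horizontal boards between them — a bookshelf. The first two shelf undersides are at z = 0 and z = 265; with shelf thickness 20, the clear gap is 265 − 0 − 20 = 245 mm.


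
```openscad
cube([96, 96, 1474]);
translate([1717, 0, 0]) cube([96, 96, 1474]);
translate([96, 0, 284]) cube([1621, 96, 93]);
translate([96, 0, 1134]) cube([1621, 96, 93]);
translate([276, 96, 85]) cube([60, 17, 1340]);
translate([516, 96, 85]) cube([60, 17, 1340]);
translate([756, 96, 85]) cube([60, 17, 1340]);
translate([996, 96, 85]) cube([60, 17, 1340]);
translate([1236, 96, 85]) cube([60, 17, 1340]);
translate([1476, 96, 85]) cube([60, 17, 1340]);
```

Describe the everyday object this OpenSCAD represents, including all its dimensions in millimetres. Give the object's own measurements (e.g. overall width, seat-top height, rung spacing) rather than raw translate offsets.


A fence section. Two 96×96 mm posts, 1474 mm tall, stand on the floor with a clear span of 1621 mm between their inner faces. Two horizontal rails of 96×93 mm section span the gap between the posts with their undersides at z = 284 mm and z = 1134 mm, flush with the posts' −y face. 6 pickets, each 60 mm wide, 17 mm thick and 1340 mm tall, are fixed to the +y face of the rails with their bottoms at z = 85 mm, spaced across the span with a 180 mm gap after the −x post and between neighbouring pickets, with 181 mm left before the +x post.


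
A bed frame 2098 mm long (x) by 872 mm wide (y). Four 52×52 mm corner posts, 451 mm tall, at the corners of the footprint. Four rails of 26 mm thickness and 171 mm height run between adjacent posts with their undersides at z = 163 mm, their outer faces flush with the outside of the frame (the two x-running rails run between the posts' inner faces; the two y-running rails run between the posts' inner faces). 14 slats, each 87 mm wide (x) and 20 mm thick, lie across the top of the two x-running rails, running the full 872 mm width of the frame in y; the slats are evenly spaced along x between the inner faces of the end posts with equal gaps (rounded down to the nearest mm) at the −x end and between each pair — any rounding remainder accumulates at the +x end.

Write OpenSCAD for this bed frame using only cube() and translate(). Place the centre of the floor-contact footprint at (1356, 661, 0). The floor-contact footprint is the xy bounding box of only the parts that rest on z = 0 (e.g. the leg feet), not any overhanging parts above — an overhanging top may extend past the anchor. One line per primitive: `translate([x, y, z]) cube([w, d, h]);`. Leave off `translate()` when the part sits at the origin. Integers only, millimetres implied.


translate([307, 225, 0]) cube([52, 52, 451]);
translate([307, 1045, 0]) cube([52, 52, 451]);
translate([2353, 225, 0]) cube([52, 52, 451]);
translate([2353, 1045, 0]) cube([52, 52, 451]);
translate([359, 225, 163]) cube([1994, 26, 171]);
translate([359, 1071, 163]) cube([1994, 26, 171]);
translate([307, 277, 163]) cube([26, 768, 171]);
translate([2379, 277, 163]) cube([26, 768, 171]);
translate([410, 225, 334]) cube([87, 872, 20]);
translate([548, 225, 334]) cube([87, 872, 20]);
translate([686, 225, 334]) cube([87, 872, 20]);
translate([824, 225, 334]) cube([87, 872, 20]);
translate([962, 225, 334]) cube([87, 872, 20]);
translate([1100, 225, 334]) cube([87, 872, 20]);
translate([1238, 225, 334]) cube([87, 872, 20]);
translate([1376, 225, 334]) cube([87, 872, 20]);
translate([1514, 225, 334]) cube([87, 872, 20]);
translate([1652, 225, 334]) cube([87, 872, 20]);
translate([1790, 225, 334]) cube([87, 872, 20]);
translate([1928, 225, 334]) cube([87, 872, 20]);
translate([2066, 225, 334]) cube([87, 872, 20]);
translate([2204, 225, 334]) cube([87, 872, 20]);


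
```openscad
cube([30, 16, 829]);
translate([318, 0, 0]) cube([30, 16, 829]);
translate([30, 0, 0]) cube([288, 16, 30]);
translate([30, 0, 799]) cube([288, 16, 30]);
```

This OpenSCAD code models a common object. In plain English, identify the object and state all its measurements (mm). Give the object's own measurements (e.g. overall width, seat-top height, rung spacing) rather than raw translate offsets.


A rectangular picture frame lying in the x–z plane (depth along y). The opening is 288 mm wide (x) by 769 mm tall (z), surrounded by a border 30 mm wide on all four sides. The frame is 16 mm deep and is made of two full-height vertical stiles with two horizontal rails fitted between them.


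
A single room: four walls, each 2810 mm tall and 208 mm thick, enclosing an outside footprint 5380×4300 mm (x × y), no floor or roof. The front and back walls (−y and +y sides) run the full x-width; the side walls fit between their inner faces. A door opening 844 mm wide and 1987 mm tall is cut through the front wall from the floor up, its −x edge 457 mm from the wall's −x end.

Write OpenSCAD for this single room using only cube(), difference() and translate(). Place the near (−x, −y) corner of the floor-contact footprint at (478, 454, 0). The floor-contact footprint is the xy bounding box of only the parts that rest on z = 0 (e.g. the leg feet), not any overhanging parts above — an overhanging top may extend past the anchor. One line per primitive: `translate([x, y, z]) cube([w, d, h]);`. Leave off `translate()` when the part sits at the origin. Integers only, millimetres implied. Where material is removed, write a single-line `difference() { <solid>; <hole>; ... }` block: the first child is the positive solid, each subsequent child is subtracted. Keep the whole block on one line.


difference() { translate([478, 454, 0]) cube([5380, 208, 2810]); translate([935, 454, 0]) cube([844, 208, 1987]); }
translate([478, 4546, 0]) cube([5380, 208, 2810]);
translate([478, 662, 0]) cube([208, 3884, 2810]);
translate([5650, 662, 0]) cube([208, 3884, 2810]);


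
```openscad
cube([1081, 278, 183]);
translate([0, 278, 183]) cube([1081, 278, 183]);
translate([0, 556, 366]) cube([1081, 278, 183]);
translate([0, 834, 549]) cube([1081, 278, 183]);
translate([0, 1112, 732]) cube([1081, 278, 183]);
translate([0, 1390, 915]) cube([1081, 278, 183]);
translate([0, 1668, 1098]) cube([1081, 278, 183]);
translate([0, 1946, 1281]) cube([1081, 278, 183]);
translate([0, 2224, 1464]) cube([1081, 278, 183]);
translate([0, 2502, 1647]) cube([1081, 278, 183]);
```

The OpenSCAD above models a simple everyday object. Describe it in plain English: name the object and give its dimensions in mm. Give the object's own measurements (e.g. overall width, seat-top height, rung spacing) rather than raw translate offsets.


A straight staircase of 10 solid steps. Each step is 1081 mm wide (x), 278 mm deep (y, the going) and 183 mm tall (the rise). The first step rests on the floor; each subsequent step sits one going further in +y and one rise higher in +z, directly behind and above the previous step with no overlap.


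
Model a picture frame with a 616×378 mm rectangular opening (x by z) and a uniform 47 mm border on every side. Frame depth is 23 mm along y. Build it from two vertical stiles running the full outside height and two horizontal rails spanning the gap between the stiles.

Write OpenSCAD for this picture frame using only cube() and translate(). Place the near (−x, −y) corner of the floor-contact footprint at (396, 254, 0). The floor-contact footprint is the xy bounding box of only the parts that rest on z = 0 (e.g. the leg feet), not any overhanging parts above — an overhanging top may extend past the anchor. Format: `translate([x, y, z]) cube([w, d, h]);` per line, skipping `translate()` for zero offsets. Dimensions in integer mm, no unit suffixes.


translate([396, 254, 0]) cube([47, 23, 472]);
translate([1059, 254, 0]) cube([47, 23, 472]);
translate([443, 254, 0]) cube([616, 23, 47]);
translate([443, 254, 425]) cube([616, 23, 47]);


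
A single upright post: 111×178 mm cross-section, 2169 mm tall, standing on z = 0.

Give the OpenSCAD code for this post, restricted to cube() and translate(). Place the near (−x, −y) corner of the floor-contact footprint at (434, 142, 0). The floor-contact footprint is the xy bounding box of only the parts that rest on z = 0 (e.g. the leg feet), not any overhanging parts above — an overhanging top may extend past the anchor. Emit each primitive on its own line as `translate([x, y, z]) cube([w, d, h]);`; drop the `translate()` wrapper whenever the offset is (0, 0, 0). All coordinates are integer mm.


translate([434, 142, 0]) cube([111, 178, 2169]);


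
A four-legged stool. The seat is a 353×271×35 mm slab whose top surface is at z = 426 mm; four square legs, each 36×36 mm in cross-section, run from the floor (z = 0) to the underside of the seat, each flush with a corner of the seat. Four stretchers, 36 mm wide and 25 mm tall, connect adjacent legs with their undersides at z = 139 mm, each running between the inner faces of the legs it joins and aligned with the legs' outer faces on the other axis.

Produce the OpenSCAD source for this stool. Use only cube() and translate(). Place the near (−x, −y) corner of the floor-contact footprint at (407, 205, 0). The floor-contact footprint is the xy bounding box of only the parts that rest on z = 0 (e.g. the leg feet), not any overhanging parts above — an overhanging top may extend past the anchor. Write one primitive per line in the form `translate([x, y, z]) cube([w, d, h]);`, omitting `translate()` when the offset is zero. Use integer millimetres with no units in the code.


translate([407, 205, 391]) cube([353, 271, 35]);
translate([407, 205, 0]) cube([36, 36, 391]);
translate([724, 205, 0]) cube([36, 36, 391]);
translate([407, 440, 0]) cube([36, 36, 391]);
translate([724, 440, 0]) cube([36, 36, 391]);
translate([443, 205, 139]) cube([281, 36, 25]);
translate([443, 440, 139]) cube([281, 36, 25]);
translate([407, 241, 139]) cube([36, 199, 25]);
translate([724, 241, 139]) cube([36, 199, 25]);


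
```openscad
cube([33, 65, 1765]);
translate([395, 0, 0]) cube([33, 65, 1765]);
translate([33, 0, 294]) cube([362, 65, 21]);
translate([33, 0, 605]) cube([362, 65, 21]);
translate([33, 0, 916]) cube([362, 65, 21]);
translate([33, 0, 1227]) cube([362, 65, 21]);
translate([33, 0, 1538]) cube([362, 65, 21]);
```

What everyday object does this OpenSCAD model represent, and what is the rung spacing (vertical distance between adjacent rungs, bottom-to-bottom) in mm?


A ladder. The rung spacing is 311 mm.

Two tall 33×65 posts with 5 short bars between them — a ladder. Adjacent rungs sit at z = 294 and z = 605, so the spacing is 605 − 294 = 311 mm.


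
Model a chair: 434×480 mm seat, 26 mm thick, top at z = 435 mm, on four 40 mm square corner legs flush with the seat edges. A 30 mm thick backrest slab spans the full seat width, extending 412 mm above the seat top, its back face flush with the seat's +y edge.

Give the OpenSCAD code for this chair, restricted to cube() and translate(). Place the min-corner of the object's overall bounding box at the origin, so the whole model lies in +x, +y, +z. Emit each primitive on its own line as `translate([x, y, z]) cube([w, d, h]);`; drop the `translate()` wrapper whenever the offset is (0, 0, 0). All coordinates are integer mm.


translate([0, 0, 409]) cube([434, 480, 26]);
cube([40, 40, 409]);
translate([394, 0, 0]) cube([40, 40, 409]);
translate([0, 440, 0]) cube([40, 40, 409]);
translate([394, 440, 0]) cube([40, 40, 409]);
translate([0, 450, 435]) cube([434, 30, 412]);


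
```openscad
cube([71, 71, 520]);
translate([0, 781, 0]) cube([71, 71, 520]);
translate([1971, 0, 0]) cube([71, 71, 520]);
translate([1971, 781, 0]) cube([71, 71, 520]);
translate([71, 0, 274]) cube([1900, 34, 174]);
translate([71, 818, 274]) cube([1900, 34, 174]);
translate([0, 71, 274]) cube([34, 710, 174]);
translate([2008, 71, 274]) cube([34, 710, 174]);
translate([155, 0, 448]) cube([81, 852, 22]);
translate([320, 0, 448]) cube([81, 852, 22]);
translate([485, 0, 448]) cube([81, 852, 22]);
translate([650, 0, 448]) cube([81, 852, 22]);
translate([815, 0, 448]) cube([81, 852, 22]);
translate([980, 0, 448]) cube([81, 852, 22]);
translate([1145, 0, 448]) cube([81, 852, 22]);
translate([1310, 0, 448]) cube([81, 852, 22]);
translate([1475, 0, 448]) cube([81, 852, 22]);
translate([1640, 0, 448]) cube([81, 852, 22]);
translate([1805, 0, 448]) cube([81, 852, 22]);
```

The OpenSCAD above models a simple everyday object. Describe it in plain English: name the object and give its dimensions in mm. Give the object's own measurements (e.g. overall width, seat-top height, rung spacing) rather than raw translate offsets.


A bed frame 2042 mm long (x) by 852 mm wide (y). Four 71×71 mm corner posts, 520 mm tall, at the corners of the footprint. Four rails of 34 mm thickness and 174 mm height run between adjacent posts with their undersides at z = 274 mm, their outer faces flush with the outside of the frame (the two x-running rails run between the posts' inner faces; the two y-running rails run between the posts' inner faces). 11 slats, each 81 mm wide (x) and 22 mm thick, lie across the top of the two x-running rails, running the full 852 mm width of the frame in y; along x they sit between the end posts with a 84 mm gap after the −x posts and between neighbouring slats, leaving 85 mm before the +x posts.


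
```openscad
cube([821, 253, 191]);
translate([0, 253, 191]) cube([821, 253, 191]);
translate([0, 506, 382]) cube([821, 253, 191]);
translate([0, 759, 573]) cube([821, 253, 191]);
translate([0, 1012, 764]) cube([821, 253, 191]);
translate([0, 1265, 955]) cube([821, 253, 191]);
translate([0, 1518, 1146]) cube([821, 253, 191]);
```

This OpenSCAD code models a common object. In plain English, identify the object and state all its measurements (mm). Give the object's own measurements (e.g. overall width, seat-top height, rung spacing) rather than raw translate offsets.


A straight staircase of 7 solid steps. Each step is 821 mm wide (x), 253 mm deep (y, the going) and 191 mm tall (the rise). The first step rests on the floor; each subsequent step sits one going further in +y and one rise higher in +z, directly behind and above the previous step with no overlap.


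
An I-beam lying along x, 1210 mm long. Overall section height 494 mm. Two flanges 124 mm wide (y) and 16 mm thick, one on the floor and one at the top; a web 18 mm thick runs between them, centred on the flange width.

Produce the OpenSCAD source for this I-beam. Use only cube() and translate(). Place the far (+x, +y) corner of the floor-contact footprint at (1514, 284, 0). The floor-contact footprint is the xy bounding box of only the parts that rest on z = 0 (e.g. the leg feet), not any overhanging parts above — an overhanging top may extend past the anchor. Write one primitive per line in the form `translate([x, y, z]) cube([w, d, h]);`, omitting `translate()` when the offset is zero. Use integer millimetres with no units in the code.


translate([304, 160, 0]) cube([1210, 124, 16]);
translate([304, 213, 16]) cube([1210, 18, 462]);
translate([304, 160, 478]) cube([1210, 124, 16]);


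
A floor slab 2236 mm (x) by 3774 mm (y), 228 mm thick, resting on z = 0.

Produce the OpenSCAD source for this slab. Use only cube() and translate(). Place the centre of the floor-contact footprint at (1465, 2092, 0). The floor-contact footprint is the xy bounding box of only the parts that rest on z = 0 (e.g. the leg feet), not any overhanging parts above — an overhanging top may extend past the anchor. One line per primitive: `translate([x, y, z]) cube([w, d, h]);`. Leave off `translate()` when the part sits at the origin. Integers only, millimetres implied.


translate([347, 205, 0]) cube([2236, 3774, 228]);


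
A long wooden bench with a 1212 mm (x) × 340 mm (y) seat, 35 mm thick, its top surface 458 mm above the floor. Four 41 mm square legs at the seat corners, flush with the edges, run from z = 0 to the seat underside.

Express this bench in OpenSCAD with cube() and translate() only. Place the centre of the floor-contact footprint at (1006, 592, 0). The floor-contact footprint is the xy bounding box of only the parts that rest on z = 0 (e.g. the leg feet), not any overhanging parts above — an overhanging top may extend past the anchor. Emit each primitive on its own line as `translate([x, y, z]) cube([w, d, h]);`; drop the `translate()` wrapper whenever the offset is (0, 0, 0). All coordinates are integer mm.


translate([400, 422, 423]) cube([1212, 340, 35]);
translate([400, 422, 0]) cube([41, 41, 423]);
translate([400, 721, 0]) cube([41, 41, 423]);
translate([1571, 422, 0]) cube([41, 41, 423]);
translate([1571, 721, 0]) cube([41, 41, 423]);


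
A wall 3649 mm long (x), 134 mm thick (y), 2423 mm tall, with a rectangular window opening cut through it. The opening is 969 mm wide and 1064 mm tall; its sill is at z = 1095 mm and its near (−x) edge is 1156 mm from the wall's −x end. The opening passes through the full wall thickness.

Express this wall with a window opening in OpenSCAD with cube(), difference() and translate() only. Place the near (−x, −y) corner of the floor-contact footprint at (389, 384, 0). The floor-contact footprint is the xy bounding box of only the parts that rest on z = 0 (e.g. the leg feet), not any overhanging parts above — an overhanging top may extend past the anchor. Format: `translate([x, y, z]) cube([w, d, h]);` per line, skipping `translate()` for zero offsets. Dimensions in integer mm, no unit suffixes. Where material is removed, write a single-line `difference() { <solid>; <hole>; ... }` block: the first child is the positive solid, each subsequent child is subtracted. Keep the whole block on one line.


difference() { translate([389, 384, 0]) cube([3649, 134, 2423]); translate([1545, 384, 1095]) cube([969, 134, 1064]); }


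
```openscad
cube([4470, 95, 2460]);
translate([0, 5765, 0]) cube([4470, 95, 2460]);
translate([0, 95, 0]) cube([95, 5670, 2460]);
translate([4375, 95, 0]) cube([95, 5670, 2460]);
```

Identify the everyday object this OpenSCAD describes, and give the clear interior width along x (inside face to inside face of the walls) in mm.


A house (or room) frame. The interior width is 4280 mm.

Four 2460 mm walls enclosing a rectangle with no floor or roof — a room or house frame. Outside width is 4470 mm and wall thickness is 95 mm, so the interior width is 4470 − 2 × 95 = 4280 mm.


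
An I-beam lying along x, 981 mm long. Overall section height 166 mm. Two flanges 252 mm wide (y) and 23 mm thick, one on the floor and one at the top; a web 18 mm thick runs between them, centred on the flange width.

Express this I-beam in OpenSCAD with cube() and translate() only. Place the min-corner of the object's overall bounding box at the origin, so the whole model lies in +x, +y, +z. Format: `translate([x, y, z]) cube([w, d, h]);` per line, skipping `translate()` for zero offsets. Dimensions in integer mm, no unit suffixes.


cube([981, 252, 23]);
translate([0, 117, 23]) cube([981, 18, 120]);
translate([0, 0, 143]) cube([981, 252, 23]);


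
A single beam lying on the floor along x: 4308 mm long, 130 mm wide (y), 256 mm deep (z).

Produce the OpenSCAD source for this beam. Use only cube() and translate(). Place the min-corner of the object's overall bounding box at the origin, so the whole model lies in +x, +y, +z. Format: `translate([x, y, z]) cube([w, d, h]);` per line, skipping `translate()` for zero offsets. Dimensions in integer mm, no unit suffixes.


cube([4308, 130, 256]);


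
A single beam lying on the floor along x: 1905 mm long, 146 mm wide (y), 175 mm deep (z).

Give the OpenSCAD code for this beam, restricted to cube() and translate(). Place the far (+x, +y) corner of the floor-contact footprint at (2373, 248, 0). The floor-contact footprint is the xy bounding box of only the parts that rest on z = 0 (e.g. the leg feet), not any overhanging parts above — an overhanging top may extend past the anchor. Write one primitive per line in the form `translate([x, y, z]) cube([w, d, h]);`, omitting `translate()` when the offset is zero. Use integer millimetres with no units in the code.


translate([468, 102, 0]) cube([1905, 146, 175]);


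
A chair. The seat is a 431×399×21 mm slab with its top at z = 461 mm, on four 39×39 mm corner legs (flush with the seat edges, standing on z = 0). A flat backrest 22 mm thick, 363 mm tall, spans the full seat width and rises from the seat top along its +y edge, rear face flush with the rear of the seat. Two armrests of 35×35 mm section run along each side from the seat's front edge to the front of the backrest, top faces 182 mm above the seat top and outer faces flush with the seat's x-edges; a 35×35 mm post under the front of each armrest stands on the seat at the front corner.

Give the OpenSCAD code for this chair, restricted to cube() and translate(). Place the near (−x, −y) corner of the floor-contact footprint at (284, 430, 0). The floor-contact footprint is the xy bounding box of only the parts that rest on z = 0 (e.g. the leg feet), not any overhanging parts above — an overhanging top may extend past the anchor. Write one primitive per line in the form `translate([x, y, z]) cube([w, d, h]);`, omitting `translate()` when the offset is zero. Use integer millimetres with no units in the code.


translate([284, 430, 440]) cube([431, 399, 21]);
translate([284, 430, 0]) cube([39, 39, 440]);
translate([676, 430, 0]) cube([39, 39, 440]);
translate([284, 790, 0]) cube([39, 39, 440]);
translate([676, 790, 0]) cube([39, 39, 440]);
translate([284, 807, 461]) cube([431, 22, 363]);
translate([284, 430, 608]) cube([35, 377, 35]);
translate([680, 430, 608]) cube([35, 377, 35]);
translate([284, 430, 461]) cube([35, 35, 147]);
translate([680, 430, 461]) cube([35, 35, 147]);


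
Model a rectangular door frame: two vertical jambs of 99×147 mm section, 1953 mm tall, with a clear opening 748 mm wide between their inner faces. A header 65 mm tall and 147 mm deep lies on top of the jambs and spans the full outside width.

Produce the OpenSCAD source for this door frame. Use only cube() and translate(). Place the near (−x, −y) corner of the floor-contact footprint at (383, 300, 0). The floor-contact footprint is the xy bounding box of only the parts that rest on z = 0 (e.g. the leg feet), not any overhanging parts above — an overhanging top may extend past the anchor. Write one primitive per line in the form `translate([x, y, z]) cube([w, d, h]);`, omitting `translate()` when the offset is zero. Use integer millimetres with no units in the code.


translate([383, 300, 0]) cube([99, 147, 1953]);
translate([1230, 300, 0]) cube([99, 147, 1953]);
translate([383, 300, 1953]) cube([946, 147, 65]);


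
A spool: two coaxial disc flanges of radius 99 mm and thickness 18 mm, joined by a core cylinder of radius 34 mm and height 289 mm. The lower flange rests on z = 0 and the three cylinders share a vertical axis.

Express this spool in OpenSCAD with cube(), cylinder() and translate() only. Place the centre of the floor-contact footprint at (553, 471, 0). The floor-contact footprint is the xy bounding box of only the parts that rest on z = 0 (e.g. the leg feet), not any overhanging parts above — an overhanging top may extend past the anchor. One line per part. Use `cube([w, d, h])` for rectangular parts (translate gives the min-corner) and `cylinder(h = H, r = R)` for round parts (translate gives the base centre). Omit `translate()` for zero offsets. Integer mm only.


translate([553, 471, 0]) cylinder(h = 18, r = 99);
translate([553, 471, 18]) cylinder(h = 289, r = 34);
translate([553, 471, 307]) cylinder(h = 18, r = 99);


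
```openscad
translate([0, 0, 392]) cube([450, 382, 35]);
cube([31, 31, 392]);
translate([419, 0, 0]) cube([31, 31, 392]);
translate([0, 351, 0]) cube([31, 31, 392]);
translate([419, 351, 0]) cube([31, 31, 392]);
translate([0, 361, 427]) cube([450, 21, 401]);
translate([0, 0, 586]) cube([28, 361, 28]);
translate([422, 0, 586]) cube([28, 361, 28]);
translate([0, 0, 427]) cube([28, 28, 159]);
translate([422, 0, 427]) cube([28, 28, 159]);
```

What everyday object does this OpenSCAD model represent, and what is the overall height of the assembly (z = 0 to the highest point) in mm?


A chair. The overall height is 828 mm.

A slab on four corner posts with a tall panel at the back — a chair. The seat slab sits at z = 392 with thickness 35, and the 401 mm backrest starts at the seat top, so the overall height is 392 + 35 + 401 = 828 mm.


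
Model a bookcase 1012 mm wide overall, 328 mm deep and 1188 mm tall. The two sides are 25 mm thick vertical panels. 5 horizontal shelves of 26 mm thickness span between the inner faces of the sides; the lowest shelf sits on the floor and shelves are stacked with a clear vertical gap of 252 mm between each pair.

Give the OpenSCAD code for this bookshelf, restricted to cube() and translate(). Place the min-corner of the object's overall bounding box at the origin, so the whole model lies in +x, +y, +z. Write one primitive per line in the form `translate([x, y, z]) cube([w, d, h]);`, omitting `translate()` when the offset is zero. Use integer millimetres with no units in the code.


cube([25, 328, 1188]);
translate([987, 0, 0]) cube([25, 328, 1188]);
translate([25, 0, 0]) cube([962, 328, 26]);
translate([25, 0, 278]) cube([962, 328, 26]);
translate([25, 0, 556]) cube([962, 328, 26]);
translate([25, 0, 834]) cube([962, 328, 26]);
translate([25, 0, 1112]) cube([962, 328, 26]);


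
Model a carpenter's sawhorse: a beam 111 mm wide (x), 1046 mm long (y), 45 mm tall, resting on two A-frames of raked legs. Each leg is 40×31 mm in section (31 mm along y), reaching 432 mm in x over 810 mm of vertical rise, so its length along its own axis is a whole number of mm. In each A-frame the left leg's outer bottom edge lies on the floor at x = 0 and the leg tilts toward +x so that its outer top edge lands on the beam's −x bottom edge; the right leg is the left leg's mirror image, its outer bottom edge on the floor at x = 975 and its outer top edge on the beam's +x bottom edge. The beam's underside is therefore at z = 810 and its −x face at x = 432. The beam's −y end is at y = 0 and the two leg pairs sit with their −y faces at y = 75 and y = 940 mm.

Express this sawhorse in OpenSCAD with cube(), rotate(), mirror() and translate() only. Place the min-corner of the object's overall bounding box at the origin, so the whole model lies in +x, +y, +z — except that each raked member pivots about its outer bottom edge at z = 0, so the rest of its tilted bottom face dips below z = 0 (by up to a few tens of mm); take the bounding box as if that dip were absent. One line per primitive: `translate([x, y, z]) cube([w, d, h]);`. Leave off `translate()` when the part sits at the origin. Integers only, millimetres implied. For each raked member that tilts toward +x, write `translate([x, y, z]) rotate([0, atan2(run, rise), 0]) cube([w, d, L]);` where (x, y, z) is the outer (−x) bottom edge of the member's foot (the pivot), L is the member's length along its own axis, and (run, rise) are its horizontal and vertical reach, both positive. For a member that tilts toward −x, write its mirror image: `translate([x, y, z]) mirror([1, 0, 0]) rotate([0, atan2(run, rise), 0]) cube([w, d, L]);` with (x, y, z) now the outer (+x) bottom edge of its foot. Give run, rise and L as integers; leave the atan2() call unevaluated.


translate([432, 0, 810]) cube([111, 1046, 45]);
translate([0, 75, 0]) rotate([0, atan2(432, 810), 0]) cube([40, 31, 918]);
translate([975, 75, 0]) mirror([1, 0, 0]) rotate([0, atan2(432, 810), 0]) cube([40, 31, 918]);
translate([0, 940, 0]) rotate([0, atan2(432, 810), 0]) cube([40, 31, 918]);
translate([975, 940, 0]) mirror([1, 0, 0]) rotate([0, atan2(432, 810), 0]) cube([40, 31, 918]);
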